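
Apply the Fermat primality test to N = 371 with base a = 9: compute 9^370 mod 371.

275

9^1 ≡ 9 (mod 371)
9^2 ≡ 9^2 = 81 ≡ 81 (mod 371)
9^4 ≡ 81^2 = 6561 ≡ 254 (mod 371)
9^8 ≡ 254^2 = 64516 ≡ 333 (mod 371)
9^16 ≡ 333^2 = 110889 ≡ 331 (mod 371)
9^32 ≡ 331^2 = 109561 ≡ 116 (mod 371)
9^64 ≡ 116^2 = 13456 ≡ 100 (mod 371)
9^128 ≡ 100^2 = 10000 ≡ 354 (mod 371)
9^256 ≡ 354^2 = 125316 ≡ 289 (mod 371)
370 = 256 + 64 + 32 + 16 + 2 in binary powers of 2.
So 9^370 ≡ 289 · 100 · 116 · 331 · 81 ≡ 275 (mod 371).
Since 275 ≠ 1, base 9 is a Fermat witness: 371 is composite.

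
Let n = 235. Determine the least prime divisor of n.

5

235 is odd.
Digit sum 10, not divisible by 3.
Ends in 5: divisible by 5.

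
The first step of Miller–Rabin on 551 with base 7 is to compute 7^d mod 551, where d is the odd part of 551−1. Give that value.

551 − 1 = 550 = 2^1 · 275, so d = 275.
7^1 ≡ 7 (mod 551)
7^2 ≡ 7^2 = 49 ≡ 49 (mod 551)
7^4 ≡ 49^2 = 2401 ≡ 197 (mod 551)
7^8 ≡ 197^2 = 38809 ≡ 239 (mod 551)
7^16 ≡ 239^2 = 57121 ≡ 368 (mod 551)
7^32 ≡ 368^2 = 135424 ≡ 429 (mod 551)
7^64 ≡ 429^2 = 184041 ≡ 7 (mod 551)
7^128 ≡ 7^2 = 49 ≡ 49 (mod 551)
7^256 ≡ 49^2 = 2401 ≡ 197 (mod 551)
275 = 256 + 16 + 2 + 1 in binary powers of 2.
So 7^275 ≡ 197 · 368 · 49 · 7 ≡ 49 (mod 551).
Squaring chain: 49; never reaches −1, so base 7 is a Miller–Rabin witness that 551 is composite.

49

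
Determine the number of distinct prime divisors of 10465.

4

10465 = 5 · 2093
2093 = 7 · 299
299 = 13 · 23
10465 = 5 · 7 · 13 · 23, which has 4 distinct prime factors.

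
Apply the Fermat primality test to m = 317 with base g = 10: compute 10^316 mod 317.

1

10^1 ≡ 10 (mod 317)
10^2 ≡ 10^2 = 100 ≡ 100 (mod 317)
10^4 ≡ 100^2 = 10000 ≡ 173 (mod 317)
10^8 ≡ 173^2 = 29929 ≡ 131 (mod 317)
10^16 ≡ 131^2 = 17161 ≡ 43 (mod 317)
10^32 ≡ 43^2 = 1849 ≡ 264 (mod 317)
10^64 ≡ 264^2 = 69696 ≡ 273 (mod 317)
10^128 ≡ 273^2 = 74529 ≡ 34 (mod 317)
10^256 ≡ 34^2 = 1156 ≡ 205 (mod 317)
316 = 256 + 32 + 16 + 8 + 4 in binary powers of 2.
So 10^316 ≡ 205 · 264 · 43 · 131 · 173 ≡ 1 (mod 317).
Since the result is 1, base 10 gives no evidence that 317 is composite.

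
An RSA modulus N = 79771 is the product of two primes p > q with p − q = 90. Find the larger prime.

331

Since p = q + 90, we have 79771 = q(q + 90), so q² + 90q − 79771 = 0.
Discriminant: 90² + 4·79771 = 8100 + 319084 = 327184; √327184 = 572.
q = (−90 + 572)/2 = 241, and p = q + 90 = 331.
Check: 241 · 331 = 79771.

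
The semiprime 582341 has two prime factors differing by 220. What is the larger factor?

881

Since p = q + 220, we have 582341 = q(q + 220), so q² + 220q − 582341 = 0.
Discriminant: 220² + 4·582341 = 48400 + 2329364 = 2377764; √2377764 = 1542.
q = (−220 + 1542)/2 = 661, and p = q + 220 = 881.
Check: 661 · 881 = 582341.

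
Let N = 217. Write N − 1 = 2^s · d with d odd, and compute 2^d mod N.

217 − 1 = 216 = 2^3 · 27, so d = 27.
2^1 ≡ 2 (mod 217)
2^2 ≡ 2^2 = 4 ≡ 4 (mod 217)
2^4 ≡ 4^2 = 16 ≡ 16 (mod 217)
2^8 ≡ 16^2 = 256 ≡ 39 (mod 217)
2^16 ≡ 39^2 = 1521 ≡ 2 (mod 217)
27 = 16 + 8 + 2 + 1 in binary powers of 2.
So 2^27 ≡ 2 · 39 · 4 · 2 ≡ 190 (mod 217).
Squaring chain: 190 → 78 → 8; never reaches −1, so base 2 is a Miller–Rabin witness that 217 is composite.

190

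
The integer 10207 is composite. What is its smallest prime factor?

59

10207 is odd.
Digit sum 10, not divisible by 3.
Ends in 7: not divisible by 5.
7: 10207 = 7·1458 + 1
11: 10207 = 11·927 + 10
13: 10207 = 13·785 + 2
17: 10207 = 17·600 + 7
19: 10207 = 19·537 + 4
23: 10207 = 23·443 + 18
29: 10207 = 29·351 + 28
31: 10207 = 31·329 + 8
37: 10207 = 37·275 + 32
41: 10207 = 41·248 + 39
43: 10207 = 43·237 + 16
47: 10207 = 47·217 + 8
53: 10207 = 53·192 + 31
59: 10207 = 59·173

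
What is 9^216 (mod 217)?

9^1 ≡ 9 (mod 217)
9^2 ≡ 9^2 = 81 ≡ 81 (mod 217)
9^4 ≡ 81^2 = 6561 ≡ 51 (mod 217)
9^8 ≡ 51^2 = 2601 ≡ 214 (mod 217)
9^16 ≡ 214^2 = 45796 ≡ 9 (mod 217)
9^32 ≡ 9^2 = 81 ≡ 81 (mod 217)
9^64 ≡ 81^2 = 6561 ≡ 51 (mod 217)
9^128 ≡ 51^2 = 2601 ≡ 214 (mod 217)
216 = 128 + 64 + 16 + 8 in binary powers of 2.
So 9^216 ≡ 214 · 51 · 9 · 214 ≡ 8 (mod 217).
Since 8 ≠ 1, base 9 is a Fermat witness: 217 is composite.

8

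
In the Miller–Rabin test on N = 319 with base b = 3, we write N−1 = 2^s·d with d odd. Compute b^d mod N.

319 − 1 = 318 = 2^1 · 159, so d = 159.
3^1 ≡ 3 (mod 319)
3^2 ≡ 3^2 = 9 ≡ 9 (mod 319)
3^4 ≡ 9^2 = 81 ≡ 81 (mod 319)
3^8 ≡ 81^2 = 6561 ≡ 181 (mod 319)
3^16 ≡ 181^2 = 32761 ≡ 223 (mod 319)
3^32 ≡ 223^2 = 49729 ≡ 284 (mod 319)
3^64 ≡ 284^2 = 80656 ≡ 268 (mod 319)
3^128 ≡ 268^2 = 71824 ≡ 49 (mod 319)
159 = 128 + 16 + 8 + 4 + 2 + 1 in binary powers of 2.
So 3^159 ≡ 49 · 223 · 181 · 81 · 9 · 3 ≡ 279 (mod 319).
Squaring chain: 279; never reaches −1, so base 3 is a Miller–Rabin witness that 319 is composite.

279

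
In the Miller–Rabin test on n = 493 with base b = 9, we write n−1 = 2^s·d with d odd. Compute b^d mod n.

493 − 1 = 492 = 2^2 · 123, so d = 123.
9^1 ≡ 9 (mod 493)
9^2 ≡ 9^2 = 81 ≡ 81 (mod 493)
9^4 ≡ 81^2 = 6561 ≡ 152 (mod 493)
9^8 ≡ 152^2 = 23104 ≡ 426 (mod 493)
9^16 ≡ 426^2 = 181476 ≡ 52 (mod 493)
9^32 ≡ 52^2 = 2704 ≡ 239 (mod 493)
9^64 ≡ 239^2 = 57121 ≡ 426 (mod 493)
123 = 64 + 32 + 16 + 8 + 2 + 1 in binary powers of 2.
So 9^123 ≡ 426 · 239 · 52 · 426 · 81 · 9 ≡ 457 (mod 493).
Squaring chain: 457 → 310; never reaches −1, so base 9 is a Miller–Rabin witness that 493 is composite.

457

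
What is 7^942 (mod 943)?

156

7^1 ≡ 7 (mod 943)
7^2 ≡ 7^2 = 49 ≡ 49 (mod 943)
7^4 ≡ 49^2 = 2401 ≡ 515 (mod 943)
7^8 ≡ 515^2 = 265225 ≡ 242 (mod 943)
7^16 ≡ 242^2 = 58564 ≡ 98 (mod 943)
7^32 ≡ 98^2 = 9604 ≡ 174 (mod 943)
7^64 ≡ 174^2 = 30276 ≡ 100 (mod 943)
7^128 ≡ 100^2 = 10000 ≡ 570 (mod 943)
7^256 ≡ 570^2 = 324900 ≡ 508 (mod 943)
7^512 ≡ 508^2 = 258064 ≡ 625 (mod 943)
942 = 512 + 256 + 128 + 32 + 8 + 4 + 2 in binary powers of 2.
So 7^942 ≡ 625 · 508 · 570 · 174 · 242 · 515 · 49 ≡ 156 (mod 943).
Since 156 ≠ 1, base 7 is a Fermat witness: 943 is composite.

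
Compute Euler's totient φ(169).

156

Factor: 169 = 13^2.
φ(169) = 13^1·(13−1) = 156.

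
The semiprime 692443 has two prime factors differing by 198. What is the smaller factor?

Since p = q + 198, we have 692443 = q(q + 198), so q² + 198q − 692443 = 0.
Discriminant: 198² + 4·692443 = 39204 + 2769772 = 2808976; √2808976 = 1676.
q = (−198 + 1676)/2 = 739, and p = q + 198 = 937.
Check: 739 · 937 = 692443.

739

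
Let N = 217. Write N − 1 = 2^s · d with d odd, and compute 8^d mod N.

64

217 − 1 = 216 = 2^3 · 27, so d = 27.
8^1 ≡ 8 (mod 217)
8^2 ≡ 8^2 = 64 ≡ 64 (mod 217)
8^4 ≡ 64^2 = 4096 ≡ 190 (mod 217)
8^8 ≡ 190^2 = 36100 ≡ 78 (mod 217)
8^16 ≡ 78^2 = 6084 ≡ 8 (mod 217)
27 = 16 + 8 + 2 + 1 in binary powers of 2.
So 8^27 ≡ 8 · 78 · 64 · 8 ≡ 64 (mod 217).
Squaring chain: 64 → 190 → 78; never reaches −1, so base 8 is a Miller–Rabin witness that 217 is composite.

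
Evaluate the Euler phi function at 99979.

Factor: 99979 = 11 · 61 · 149.
φ(99979) = (11−1) · (61−1) · (149−1) = 10 · 60 · 148 = 88800.

88800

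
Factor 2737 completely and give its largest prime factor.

23

2737 = 7 · 391
391 = 17 · 23
23 is prime.
So 2737 = 7 · 17 · 23; the largest prime factor is 23.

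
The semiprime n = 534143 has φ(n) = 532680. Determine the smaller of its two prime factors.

691

φ(n) = (p−1)(q−1) = n − (p+q) + 1, so p + q = 534143 − 532680 + 1 = 1464.
p and q are the roots of t² − 1464t + 534143 = 0.
Discriminant: 1464² − 4·534143 = 2143296 − 2136572 = 6724; √6724 = 82.
q = (1464 − 82)/2 = 691, p = (1464 + 82)/2 = 773.
Check: 691 · 773 = 534143.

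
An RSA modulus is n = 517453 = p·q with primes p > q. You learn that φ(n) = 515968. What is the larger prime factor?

φ(n) = (p−1)(q−1) = n − (p+q) + 1, so p + q = 517453 − 515968 + 1 = 1486.
p and q are the roots of t² − 1486t + 517453 = 0.
Discriminant: 1486² − 4·517453 = 2208196 − 2069812 = 138384; √138384 = 372.
q = (1486 − 372)/2 = 557, p = (1486 + 372)/2 = 929.
Check: 557 · 929 = 517453.

929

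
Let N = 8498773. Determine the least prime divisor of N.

8498773 is odd.
Digit sum 46, not divisible by 3.
Ends in 3: not divisible by 5.
7: 8498773 = 7·1214110 + 3
11: 8498773 = 11·772615 + 8
13: 8498773 = 13·653751 + 10
17: 8498773 = 17·499927 + 14
19: 8498773 = 19·447303 + 16
23: 8498773 = 23·369511 + 20
29: 8498773 = 29·293061 + 4
31: 8498773 = 31·274153 + 30
37: 8498773 = 37·229696 + 21
41: 8498773 = 41·207287 + 6
43: 8498773 = 43·197645 + 38
47: 8498773 = 47·180824 + 45
53: 8498773 = 53·160354 + 11
59: 8498773 = 59·144047

59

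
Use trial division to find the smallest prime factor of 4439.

4439 is odd.
Digit sum 20, not divisible by 3.
Ends in 9: not divisible by 5.
7: 4439 = 7·634 + 1
11: 4439 = 11·403 + 6
13: 4439 = 13·341 + 6
17: 4439 = 17·261 + 2
19: 4439 = 19·233 + 12
23: 4439 = 23·193

23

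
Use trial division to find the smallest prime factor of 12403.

79

12403 is odd.
Digit sum 10, not divisible by 3.
Ends in 3: not divisible by 5.
7: 12403 = 7·1771 + 6
11: 12403 = 11·1127 + 6
13: 12403 = 13·954 + 1
17: 12403 = 17·729 + 10
19: 12403 = 19·652 + 15
23: 12403 = 23·539 + 6
29: 12403 = 29·427 + 20
31: 12403 = 31·400 + 3
37: 12403 = 37·335 + 8
41: 12403 = 41·302 + 21
43: 12403 = 43·288 + 19
47: 12403 = 47·263 + 42
53: 12403 = 53·234 + 1
59: 12403 = 59·210 + 13
61: 12403 = 61·203 + 20
67: 12403 = 67·185 + 8
71: 12403 = 71·174 + 49
73: 12403 = 73·169 + 66
79: 12403 = 79·157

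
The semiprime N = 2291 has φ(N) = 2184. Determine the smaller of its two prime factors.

29

φ(n) = (p−1)(q−1) = n − (p+q) + 1, so p + q = 2291 − 2184 + 1 = 108.
p and q are the roots of t² − 108t + 2291 = 0.
Discriminant: 108² − 4·2291 = 11664 − 9164 = 2500; √2500 = 50.
q = (108 − 50)/2 = 29, p = (108 + 50)/2 = 79.
Check: 29 · 79 = 2291.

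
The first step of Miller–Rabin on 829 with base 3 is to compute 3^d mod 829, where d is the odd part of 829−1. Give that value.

829 − 1 = 828 = 2^2 · 207, so d = 207.
3^1 ≡ 3 (mod 829)
3^2 ≡ 3^2 = 9 ≡ 9 (mod 829)
3^4 ≡ 9^2 = 81 ≡ 81 (mod 829)
3^8 ≡ 81^2 = 6561 ≡ 758 (mod 829)
3^16 ≡ 758^2 = 574564 ≡ 67 (mod 829)
3^32 ≡ 67^2 = 4489 ≡ 344 (mod 829)
3^64 ≡ 344^2 = 118336 ≡ 618 (mod 829)
3^128 ≡ 618^2 = 381924 ≡ 584 (mod 829)
207 = 128 + 64 + 8 + 4 + 2 + 1 in binary powers of 2.
So 3^207 ≡ 584 · 618 · 758 · 81 · 9 · 3 ≡ 1 (mod 829).
Since 3^d ≡ 1 (mod 829), base 3 does not prove 829 composite.

1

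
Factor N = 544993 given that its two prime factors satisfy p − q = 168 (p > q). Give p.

827

Since p = q + 168, we have 544993 = q(q + 168), so q² + 168q − 544993 = 0.
Discriminant: 168² + 4·544993 = 28224 + 2179972 = 2208196; √2208196 = 1486.
q = (−168 + 1486)/2 = 659, and p = q + 168 = 827.
Check: 659 · 827 = 544993.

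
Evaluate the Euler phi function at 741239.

712000

Factor: 741239 = 41 · 101 · 179.
φ(741239) = (41−1) · (101−1) · (179−1) = 40 · 100 · 178 = 712000.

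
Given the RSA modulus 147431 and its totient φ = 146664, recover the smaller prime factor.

φ(n) = (p−1)(q−1) = n − (p+q) + 1, so p + q = 147431 − 146664 + 1 = 768.
p and q are the roots of t² − 768t + 147431 = 0.
Discriminant: 768² − 4·147431 = 589824 − 589724 = 100; √100 = 10.
q = (768 − 10)/2 = 379, p = (768 + 10)/2 = 389.
Check: 379 · 389 = 147431.

379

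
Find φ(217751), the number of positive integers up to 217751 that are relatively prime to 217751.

Factor: 217751 = 41 · 47 · 113.
φ(217751) = (41−1) · (47−1) · (113−1) = 40 · 46 · 112 = 206080.

206080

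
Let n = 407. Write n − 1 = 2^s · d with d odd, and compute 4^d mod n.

284

407 − 1 = 406 = 2^1 · 203, so d = 203.
4^1 ≡ 4 (mod 407)
4^2 ≡ 4^2 = 16 ≡ 16 (mod 407)
4^4 ≡ 16^2 = 256 ≡ 256 (mod 407)
4^8 ≡ 256^2 = 65536 ≡ 9 (mod 407)
4^16 ≡ 9^2 = 81 ≡ 81 (mod 407)
4^32 ≡ 81^2 = 6561 ≡ 49 (mod 407)
4^64 ≡ 49^2 = 2401 ≡ 366 (mod 407)
4^128 ≡ 366^2 = 133956 ≡ 53 (mod 407)
203 = 128 + 64 + 8 + 2 + 1 in binary powers of 2.
So 4^203 ≡ 53 · 366 · 9 · 16 · 4 ≡ 284 (mod 407).
Squaring chain: 284; never reaches −1, so base 4 is a Miller–Rabin witness that 407 is composite.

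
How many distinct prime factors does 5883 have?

3

5883 = 3 · 1961
1961 = 37 · 53
5883 = 3 · 37 · 53, which has 3 distinct prime factors.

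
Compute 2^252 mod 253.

81

2^1 ≡ 2 (mod 253)
2^2 ≡ 2^2 = 4 ≡ 4 (mod 253)
2^4 ≡ 4^2 = 16 ≡ 16 (mod 253)
2^8 ≡ 16^2 = 256 ≡ 3 (mod 253)
2^16 ≡ 3^2 = 9 ≡ 9 (mod 253)
2^32 ≡ 9^2 = 81 ≡ 81 (mod 253)
2^64 ≡ 81^2 = 6561 ≡ 236 (mod 253)
2^128 ≡ 236^2 = 55696 ≡ 36 (mod 253)
252 = 128 + 64 + 32 + 16 + 8 + 4 in binary powers of 2.
So 2^252 ≡ 36 · 236 · 81 · 9 · 3 · 16 ≡ 81 (mod 253).
Since 81 ≠ 1, base 2 is a Fermat witness: 253 is composite.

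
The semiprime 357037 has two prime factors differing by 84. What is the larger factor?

641

Since p = q + 84, we have 357037 = q(q + 84), so q² + 84q − 357037 = 0.
Discriminant: 84² + 4·357037 = 7056 + 1428148 = 1435204; √1435204 = 1198.
q = (−84 + 1198)/2 = 557, and p = q + 84 = 641.
Check: 557 · 641 = 357037.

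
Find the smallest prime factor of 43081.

67

43081 is odd.
Digit sum 16, not divisible by 3.
Ends in 1: not divisible by 5.
7: 43081 = 7·6154 + 3
11: 43081 = 11·3916 + 5
13: 43081 = 13·3313 + 12
17: 43081 = 17·2534 + 3
19: 43081 = 19·2267 + 8
23: 43081 = 23·1873 + 2
29: 43081 = 29·1485 + 16
31: 43081 = 31·1389 + 22
37: 43081 = 37·1164 + 13
41: 43081 = 41·1050 + 31
43: 43081 = 43·1001 + 38
47: 43081 = 47·916 + 29
53: 43081 = 53·812 + 45
59: 43081 = 59·730 + 11
61: 43081 = 61·706 + 15
67: 43081 = 67·643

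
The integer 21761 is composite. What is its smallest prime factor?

47

21761 is odd.
Digit sum 17, not divisible by 3.
Ends in 1: not divisible by 5.
7: 21761 = 7·3108 + 5
11: 21761 = 11·1978 + 3
13: 21761 = 13·1673 + 12
17: 21761 = 17·1280 + 1
19: 21761 = 19·1145 + 6
23: 21761 = 23·946 + 3
29: 21761 = 29·750 + 11
31: 21761 = 31·701 + 30
37: 21761 = 37·588 + 5
41: 21761 = 41·530 + 31
43: 21761 = 43·506 + 3
47: 21761 = 47·463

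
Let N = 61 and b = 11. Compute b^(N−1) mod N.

11^1 ≡ 11 (mod 61)
11^2 ≡ 11^2 = 121 ≡ 60 (mod 61)
11^4 ≡ 60^2 = 3600 ≡ 1 (mod 61)
11^8 ≡ 1^2 = 1 ≡ 1 (mod 61)
11^16 ≡ 1^2 = 1 ≡ 1 (mod 61)
11^32 ≡ 1^2 = 1 ≡ 1 (mod 61)
60 = 32 + 16 + 8 + 4 in binary powers of 2.
So 11^60 ≡ 1 · 1 · 1 · 1 ≡ 1 (mod 61).
Since the result is 1, base 11 gives no evidence that 61 is composite.

1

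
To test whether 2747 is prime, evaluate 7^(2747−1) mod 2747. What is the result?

21

7^1 ≡ 7 (mod 2747)
7^2 ≡ 7^2 = 49 ≡ 49 (mod 2747)
7^4 ≡ 49^2 = 2401 ≡ 2401 (mod 2747)
7^8 ≡ 2401^2 = 5764801 ≡ 1595 (mod 2747)
7^16 ≡ 1595^2 = 2544025 ≡ 303 (mod 2747)
7^32 ≡ 303^2 = 91809 ≡ 1158 (mod 2747)
7^64 ≡ 1158^2 = 1340964 ≡ 428 (mod 2747)
7^128 ≡ 428^2 = 183184 ≡ 1882 (mod 2747)
7^256 ≡ 1882^2 = 3541924 ≡ 1041 (mod 2747)
7^512 ≡ 1041^2 = 1083681 ≡ 1363 (mod 2747)
7^1024 ≡ 1363^2 = 1857769 ≡ 797 (mod 2747)
7^2048 ≡ 797^2 = 635209 ≡ 652 (mod 2747)
2746 = 2048 + 512 + 128 + 32 + 16 + 8 + 2 in binary powers of 2.
So 7^2746 ≡ 652 · 1363 · 1882 · 1158 · 303 · 1595 · 49 ≡ 21 (mod 2747).
Since 21 ≠ 1, base 7 is a Fermat witness: 2747 is composite.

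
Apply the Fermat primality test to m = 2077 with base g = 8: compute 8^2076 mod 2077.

349

8^1 ≡ 8 (mod 2077)
8^2 ≡ 8^2 = 64 ≡ 64 (mod 2077)
8^4 ≡ 64^2 = 4096 ≡ 2019 (mod 2077)
8^8 ≡ 2019^2 = 4076361 ≡ 1287 (mod 2077)
8^16 ≡ 1287^2 = 1656369 ≡ 1000 (mod 2077)
8^32 ≡ 1000^2 = 1000000 ≡ 963 (mod 2077)
8^64 ≡ 963^2 = 927369 ≡ 1027 (mod 2077)
8^128 ≡ 1027^2 = 1054729 ≡ 1690 (mod 2077)
8^256 ≡ 1690^2 = 2856100 ≡ 225 (mod 2077)
8^512 ≡ 225^2 = 50625 ≡ 777 (mod 2077)
8^1024 ≡ 777^2 = 603729 ≡ 1399 (mod 2077)
8^2048 ≡ 1399^2 = 1957201 ≡ 667 (mod 2077)
2076 = 2048 + 16 + 8 + 4 in binary powers of 2.
So 8^2076 ≡ 667 · 1000 · 1287 · 2019 ≡ 349 (mod 2077).
Since 349 ≠ 1, base 8 is a Fermat witness: 2077 is composite.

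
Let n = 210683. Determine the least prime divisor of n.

210683 is odd.
Digit sum 20, not divisible by 3.
Ends in 3: not divisible by 5.
7: 210683 = 7·30097 + 4
11: 210683 = 11·19153

11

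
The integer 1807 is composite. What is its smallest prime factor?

13

1807 is odd.
Digit sum 16, not divisible by 3.
Ends in 7: not divisible by 5.
7: 1807 = 7·258 + 1
11: 1807 = 11·164 + 3
13: 1807 = 13·139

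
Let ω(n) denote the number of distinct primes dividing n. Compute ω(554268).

6

554268 = 2^2 · 138567
138567 = 3 · 46189
46189 = 11 · 4199
4199 = 13 · 323
323 = 17 · 19
554268 = 2^2 · 3 · 11 · 13 · 17 · 19, which has 6 distinct prime factors.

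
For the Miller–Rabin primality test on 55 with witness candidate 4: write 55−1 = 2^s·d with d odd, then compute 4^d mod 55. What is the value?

49

55 − 1 = 54 = 2^1 · 27, so d = 27.
4^1 ≡ 4 (mod 55)
4^2 ≡ 4^2 = 16 ≡ 16 (mod 55)
4^4 ≡ 16^2 = 256 ≡ 36 (mod 55)
4^8 ≡ 36^2 = 1296 ≡ 31 (mod 55)
4^16 ≡ 31^2 = 961 ≡ 26 (mod 55)
27 = 16 + 8 + 2 + 1 in binary powers of 2.
So 4^27 ≡ 26 · 31 · 16 · 4 ≡ 49 (mod 55).
Squaring chain: 49; never reaches −1, so base 4 is a Miller–Rabin witness that 55 is composite.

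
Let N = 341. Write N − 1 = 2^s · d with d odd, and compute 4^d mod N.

1

341 − 1 = 340 = 2^2 · 85, so d = 85.
4^1 ≡ 4 (mod 341)
4^2 ≡ 4^2 = 16 ≡ 16 (mod 341)
4^4 ≡ 16^2 = 256 ≡ 256 (mod 341)
4^8 ≡ 256^2 = 65536 ≡ 64 (mod 341)
4^16 ≡ 64^2 = 4096 ≡ 4 (mod 341)
4^32 ≡ 4^2 = 16 ≡ 16 (mod 341)
4^64 ≡ 16^2 = 256 ≡ 256 (mod 341)
85 = 64 + 16 + 4 + 1 in binary powers of 2.
So 4^85 ≡ 256 · 4 · 256 · 4 ≡ 1 (mod 341).
Since 4^d ≡ 1 (mod 341), base 4 does not prove 341 composite.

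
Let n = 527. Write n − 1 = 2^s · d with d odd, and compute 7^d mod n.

165

527 − 1 = 526 = 2^1 · 263, so d = 263.
7^1 ≡ 7 (mod 527)
7^2 ≡ 7^2 = 49 ≡ 49 (mod 527)
7^4 ≡ 49^2 = 2401 ≡ 293 (mod 527)
7^8 ≡ 293^2 = 85849 ≡ 475 (mod 527)
7^16 ≡ 475^2 = 225625 ≡ 69 (mod 527)
7^32 ≡ 69^2 = 4761 ≡ 18 (mod 527)
7^64 ≡ 18^2 = 324 ≡ 324 (mod 527)
7^128 ≡ 324^2 = 104976 ≡ 103 (mod 527)
7^256 ≡ 103^2 = 10609 ≡ 69 (mod 527)
263 = 256 + 4 + 2 + 1 in binary powers of 2.
So 7^263 ≡ 69 · 293 · 49 · 7 ≡ 165 (mod 527).
Squaring chain: 165; never reaches −1, so base 7 is a Miller–Rabin witness that 527 is composite.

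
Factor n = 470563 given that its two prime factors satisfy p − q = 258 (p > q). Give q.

569

Since p = q + 258, we have 470563 = q(q + 258), so q² + 258q − 470563 = 0.
Discriminant: 258² + 4·470563 = 66564 + 1882252 = 1948816; √1948816 = 1396.
q = (−258 + 1396)/2 = 569, and p = q + 258 = 827.
Check: 569 · 827 = 470563.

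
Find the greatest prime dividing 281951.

83

281951 = 43 · 6557
6557 = 79 · 83
83 is prime.
So 281951 = 43 · 79 · 83; the largest prime factor is 83.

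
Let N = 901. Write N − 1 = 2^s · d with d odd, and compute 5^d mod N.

277

901 − 1 = 900 = 2^2 · 225, so d = 225.
5^1 ≡ 5 (mod 901)
5^2 ≡ 5^2 = 25 ≡ 25 (mod 901)
5^4 ≡ 25^2 = 625 ≡ 625 (mod 901)
5^8 ≡ 625^2 = 390625 ≡ 492 (mod 901)
5^16 ≡ 492^2 = 242064 ≡ 596 (mod 901)
5^32 ≡ 596^2 = 355216 ≡ 222 (mod 901)
5^64 ≡ 222^2 = 49284 ≡ 630 (mod 901)
5^128 ≡ 630^2 = 396900 ≡ 460 (mod 901)
225 = 128 + 64 + 32 + 1 in binary powers of 2.
So 5^225 ≡ 460 · 630 · 222 · 5 ≡ 277 (mod 901).
Squaring chain: 277 → 144; never reaches −1, so base 5 is a Miller–Rabin witness that 901 is composite.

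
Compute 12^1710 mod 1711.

12^1 ≡ 12 (mod 1711)
12^2 ≡ 12^2 = 144 ≡ 144 (mod 1711)
12^4 ≡ 144^2 = 20736 ≡ 204 (mod 1711)
12^8 ≡ 204^2 = 41616 ≡ 552 (mod 1711)
12^16 ≡ 552^2 = 304704 ≡ 146 (mod 1711)
12^32 ≡ 146^2 = 21316 ≡ 784 (mod 1711)
12^64 ≡ 784^2 = 614656 ≡ 407 (mod 1711)
12^128 ≡ 407^2 = 165649 ≡ 1393 (mod 1711)
12^256 ≡ 1393^2 = 1940449 ≡ 175 (mod 1711)
12^512 ≡ 175^2 = 30625 ≡ 1538 (mod 1711)
12^1024 ≡ 1538^2 = 2365444 ≡ 842 (mod 1711)
1710 = 1024 + 512 + 128 + 32 + 8 + 4 + 2 in binary powers of 2.
So 12^1710 ≡ 842 · 1538 · 1393 · 784 · 552 · 204 · 144 ≡ 1362 (mod 1711).
Since 1362 ≠ 1, base 12 is a Fermat witness: 1711 is composite.

1362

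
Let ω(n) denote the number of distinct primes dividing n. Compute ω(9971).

9971 = 13^2 · 59
9971 = 13^2 · 59, which has 2 distinct prime factors.

2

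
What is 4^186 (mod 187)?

169

4^1 ≡ 4 (mod 187)
4^2 ≡ 4^2 = 16 ≡ 16 (mod 187)
4^4 ≡ 16^2 = 256 ≡ 69 (mod 187)
4^8 ≡ 69^2 = 4761 ≡ 86 (mod 187)
4^16 ≡ 86^2 = 7396 ≡ 103 (mod 187)
4^32 ≡ 103^2 = 10609 ≡ 137 (mod 187)
4^64 ≡ 137^2 = 18769 ≡ 69 (mod 187)
4^128 ≡ 69^2 = 4761 ≡ 86 (mod 187)
186 = 128 + 32 + 16 + 8 + 2 in binary powers of 2.
So 4^186 ≡ 86 · 137 · 103 · 86 · 16 ≡ 169 (mod 187).
Since 169 ≠ 1, base 4 is a Fermat witness: 187 is composite.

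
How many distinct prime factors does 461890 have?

6

461890 = 2 · 230945
230945 = 5 · 46189
46189 = 11 · 4199
4199 = 13 · 323
323 = 17 · 19
461890 = 2 · 5 · 11 · 13 · 17 · 19, which has 6 distinct prime factors.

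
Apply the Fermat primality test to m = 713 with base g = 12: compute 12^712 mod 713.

100

12^1 ≡ 12 (mod 713)
12^2 ≡ 12^2 = 144 ≡ 144 (mod 713)
12^4 ≡ 144^2 = 20736 ≡ 59 (mod 713)
12^8 ≡ 59^2 = 3481 ≡ 629 (mod 713)
12^16 ≡ 629^2 = 395641 ≡ 639 (mod 713)
12^32 ≡ 639^2 = 408321 ≡ 485 (mod 713)
12^64 ≡ 485^2 = 235225 ≡ 648 (mod 713)
12^128 ≡ 648^2 = 419904 ≡ 660 (mod 713)
12^256 ≡ 660^2 = 435600 ≡ 670 (mod 713)
12^512 ≡ 670^2 = 448900 ≡ 423 (mod 713)
712 = 512 + 128 + 64 + 8 in binary powers of 2.
So 12^712 ≡ 423 · 660 · 648 · 629 ≡ 100 (mod 713).
Since 100 ≠ 1, base 12 is a Fermat witness: 713 is composite.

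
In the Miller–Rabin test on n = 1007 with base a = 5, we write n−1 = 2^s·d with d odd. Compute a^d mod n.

1007 − 1 = 1006 = 2^1 · 503, so d = 503.
5^1 ≡ 5 (mod 1007)
5^2 ≡ 5^2 = 25 ≡ 25 (mod 1007)
5^4 ≡ 25^2 = 625 ≡ 625 (mod 1007)
5^8 ≡ 625^2 = 390625 ≡ 916 (mod 1007)
5^16 ≡ 916^2 = 839056 ≡ 225 (mod 1007)
5^32 ≡ 225^2 = 50625 ≡ 275 (mod 1007)
5^64 ≡ 275^2 = 75625 ≡ 100 (mod 1007)
5^128 ≡ 100^2 = 10000 ≡ 937 (mod 1007)
5^256 ≡ 937^2 = 877969 ≡ 872 (mod 1007)
503 = 256 + 128 + 64 + 32 + 16 + 4 + 2 + 1 in binary powers of 2.
So 5^503 ≡ 872 · 937 · 100 · 275 · 225 · 625 · 25 · 5 ≡ 137 (mod 1007).
Squaring chain: 137; never reaches −1, so base 5 is a Miller–Rabin witness that 1007 is composite.

137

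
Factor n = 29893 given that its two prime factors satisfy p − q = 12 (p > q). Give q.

167

Since p = q + 12, we have 29893 = q(q + 12), so q² + 12q − 29893 = 0.
Discriminant: 12² + 4·29893 = 144 + 119572 = 119716; √119716 = 346.
q = (−12 + 346)/2 = 167, and p = q + 12 = 179.
Check: 167 · 179 = 29893.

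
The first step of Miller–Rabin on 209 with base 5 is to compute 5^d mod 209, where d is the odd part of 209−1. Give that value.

209 − 1 = 208 = 2^4 · 13, so d = 13.
5^1 ≡ 5 (mod 209)
5^2 ≡ 5^2 = 25 ≡ 25 (mod 209)
5^4 ≡ 25^2 = 625 ≡ 207 (mod 209)
5^8 ≡ 207^2 = 42849 ≡ 4 (mod 209)
13 = 8 + 4 + 1 in binary powers of 2.
So 5^13 ≡ 4 · 207 · 5 ≡ 169 (mod 209).
Squaring chain: 169 → 137 → 168 → 9; never reaches −1, so base 5 is a Miller–Rabin witness that 209 is composite.

169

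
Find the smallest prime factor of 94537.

17

94537 is odd.
Digit sum 28, not divisible by 3.
Ends in 7: not divisible by 5.
7: 94537 = 7·13505 + 2
11: 94537 = 11·8594 + 3
13: 94537 = 13·7272 + 1
17: 94537 = 17·5561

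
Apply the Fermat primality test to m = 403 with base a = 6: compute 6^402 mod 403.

6^1 ≡ 6 (mod 403)
6^2 ≡ 6^2 = 36 ≡ 36 (mod 403)
6^4 ≡ 36^2 = 1296 ≡ 87 (mod 403)
6^8 ≡ 87^2 = 7569 ≡ 315 (mod 403)
6^16 ≡ 315^2 = 99225 ≡ 87 (mod 403)
6^32 ≡ 87^2 = 7569 ≡ 315 (mod 403)
6^64 ≡ 315^2 = 99225 ≡ 87 (mod 403)
6^128 ≡ 87^2 = 7569 ≡ 315 (mod 403)
6^256 ≡ 315^2 = 99225 ≡ 87 (mod 403)
402 = 256 + 128 + 16 + 2 in binary powers of 2.
So 6^402 ≡ 87 · 315 · 87 · 36 ≡ 311 (mod 403).
Since 311 ≠ 1, base 6 is a Fermat witness: 403 is composite.

311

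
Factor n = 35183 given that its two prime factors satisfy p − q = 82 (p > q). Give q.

Since p = q + 82, we have 35183 = q(q + 82), so q² + 82q − 35183 = 0.
Discriminant: 82² + 4·35183 = 6724 + 140732 = 147456; √147456 = 384.
q = (−82 + 384)/2 = 151, and p = q + 82 = 233.
Check: 151 · 233 = 35183.

151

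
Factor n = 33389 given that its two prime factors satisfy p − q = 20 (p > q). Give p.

193

Since p = q + 20, we have 33389 = q(q + 20), so q² + 20q − 33389 = 0.
Discriminant: 20² + 4·33389 = 400 + 133556 = 133956; √133956 = 366.
q = (−20 + 366)/2 = 173, and p = q + 20 = 193.
Check: 173 · 193 = 33389.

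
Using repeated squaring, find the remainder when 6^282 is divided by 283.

1

6^1 ≡ 6 (mod 283)
6^2 ≡ 6^2 = 36 ≡ 36 (mod 283)
6^4 ≡ 36^2 = 1296 ≡ 164 (mod 283)
6^8 ≡ 164^2 = 26896 ≡ 11 (mod 283)
6^16 ≡ 11^2 = 121 ≡ 121 (mod 283)
6^32 ≡ 121^2 = 14641 ≡ 208 (mod 283)
6^64 ≡ 208^2 = 43264 ≡ 248 (mod 283)
6^128 ≡ 248^2 = 61504 ≡ 93 (mod 283)
6^256 ≡ 93^2 = 8649 ≡ 159 (mod 283)
282 = 256 + 16 + 8 + 2 in binary powers of 2.
So 6^282 ≡ 159 · 121 · 11 · 36 ≡ 1 (mod 283).
Since the result is 1, base 6 gives no evidence that 283 is composite.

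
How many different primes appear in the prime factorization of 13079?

13079 = 11 · 1189
1189 = 29 · 41
13079 = 11 · 29 · 41, which has 3 distinct prime factors.

3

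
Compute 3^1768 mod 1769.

400

3^1 ≡ 3 (mod 1769)
3^2 ≡ 3^2 = 9 ≡ 9 (mod 1769)
3^4 ≡ 9^2 = 81 ≡ 81 (mod 1769)
3^8 ≡ 81^2 = 6561 ≡ 1254 (mod 1769)
3^16 ≡ 1254^2 = 1572516 ≡ 1644 (mod 1769)
3^32 ≡ 1644^2 = 2702736 ≡ 1473 (mod 1769)
3^64 ≡ 1473^2 = 2169729 ≡ 935 (mod 1769)
3^128 ≡ 935^2 = 874225 ≡ 339 (mod 1769)
3^256 ≡ 339^2 = 114921 ≡ 1705 (mod 1769)
3^512 ≡ 1705^2 = 2907025 ≡ 558 (mod 1769)
3^1024 ≡ 558^2 = 311364 ≡ 20 (mod 1769)
1768 = 1024 + 512 + 128 + 64 + 32 + 8 in binary powers of 2.
So 3^1768 ≡ 20 · 558 · 339 · 935 · 1473 · 1254 ≡ 400 (mod 1769).
Since 400 ≠ 1, base 3 is a Fermat witness: 1769 is composite.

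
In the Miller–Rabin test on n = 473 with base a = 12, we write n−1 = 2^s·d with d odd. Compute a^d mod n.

331

473 − 1 = 472 = 2^3 · 59, so d = 59.
12^1 ≡ 12 (mod 473)
12^2 ≡ 12^2 = 144 ≡ 144 (mod 473)
12^4 ≡ 144^2 = 20736 ≡ 397 (mod 473)
12^8 ≡ 397^2 = 157609 ≡ 100 (mod 473)
12^16 ≡ 100^2 = 10000 ≡ 67 (mod 473)
12^32 ≡ 67^2 = 4489 ≡ 232 (mod 473)
59 = 32 + 16 + 8 + 2 + 1 in binary powers of 2.
So 12^59 ≡ 232 · 67 · 100 · 144 · 12 ≡ 331 (mod 473).
Squaring chain: 331 → 298 → 353; never reaches −1, so base 12 is a Miller–Rabin witness that 473 is composite.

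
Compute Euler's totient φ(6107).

Factor: 6107 = 31 · 197.
φ(6107) = (31−1) · (197−1) = 30 · 196 = 5880.

5880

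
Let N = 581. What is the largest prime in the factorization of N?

581 = 7 · 83
83 is prime.
So 581 = 7 · 83; the largest prime factor is 83.

83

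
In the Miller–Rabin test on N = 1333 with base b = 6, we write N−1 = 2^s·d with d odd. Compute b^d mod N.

1333 − 1 = 1332 = 2^2 · 333, so d = 333.
6^1 ≡ 6 (mod 1333)
6^2 ≡ 6^2 = 36 ≡ 36 (mod 1333)
6^4 ≡ 36^2 = 1296 ≡ 1296 (mod 1333)
6^8 ≡ 1296^2 = 1679616 ≡ 36 (mod 1333)
6^16 ≡ 36^2 = 1296 ≡ 1296 (mod 1333)
6^32 ≡ 1296^2 = 1679616 ≡ 36 (mod 1333)
6^64 ≡ 36^2 = 1296 ≡ 1296 (mod 1333)
6^128 ≡ 1296^2 = 1679616 ≡ 36 (mod 1333)
6^256 ≡ 36^2 = 1296 ≡ 1296 (mod 1333)
333 = 256 + 64 + 8 + 4 + 1 in binary powers of 2.
So 6^333 ≡ 1296 · 1296 · 36 · 1296 · 6 ≡ 216 (mod 1333).
Squaring chain: 216 → 1; never reaches −1, so base 6 is a Miller–Rabin witness that 1333 is composite.

216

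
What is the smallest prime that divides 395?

5

395 is odd.
Digit sum 17, not divisible by 3.
Ends in 5: divisible by 5.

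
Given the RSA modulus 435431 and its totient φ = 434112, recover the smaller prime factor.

647

φ(n) = (p−1)(q−1) = n − (p+q) + 1, so p + q = 435431 − 434112 + 1 = 1320.
p and q are the roots of t² − 1320t + 435431 = 0.
Discriminant: 1320² − 4·435431 = 1742400 − 1741724 = 676; √676 = 26.
q = (1320 − 26)/2 = 647, p = (1320 + 26)/2 = 673.
Check: 647 · 673 = 435431.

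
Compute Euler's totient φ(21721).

Factor: 21721 = 7 · 29 · 107.
φ(21721) = (7−1) · (29−1) · (107−1) = 6 · 28 · 106 = 17808.

17808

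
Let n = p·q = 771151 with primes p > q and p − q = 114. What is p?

Since p = q + 114, we have 771151 = q(q + 114), so q² + 114q − 771151 = 0.
Discriminant: 114² + 4·771151 = 12996 + 3084604 = 3097600; √3097600 = 1760.
q = (−114 + 1760)/2 = 823, and p = q + 114 = 937.
Check: 823 · 937 = 771151.

937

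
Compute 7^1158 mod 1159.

7^1 ≡ 7 (mod 1159)
7^2 ≡ 7^2 = 49 ≡ 49 (mod 1159)
7^4 ≡ 49^2 = 2401 ≡ 83 (mod 1159)
7^8 ≡ 83^2 = 6889 ≡ 1094 (mod 1159)
7^16 ≡ 1094^2 = 1196836 ≡ 748 (mod 1159)
7^32 ≡ 748^2 = 559504 ≡ 866 (mod 1159)
7^64 ≡ 866^2 = 749956 ≡ 83 (mod 1159)
7^128 ≡ 83^2 = 6889 ≡ 1094 (mod 1159)
7^256 ≡ 1094^2 = 1196836 ≡ 748 (mod 1159)
7^512 ≡ 748^2 = 559504 ≡ 866 (mod 1159)
7^1024 ≡ 866^2 = 749956 ≡ 83 (mod 1159)
1158 = 1024 + 128 + 4 + 2 in binary powers of 2.
So 7^1158 ≡ 83 · 1094 · 83 · 49 ≡ 723 (mod 1159).
Since 723 ≠ 1, base 7 is a Fermat witness: 1159 is composite.

723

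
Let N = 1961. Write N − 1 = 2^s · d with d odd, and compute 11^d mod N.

1961 − 1 = 1960 = 2^3 · 245, so d = 245.
11^1 ≡ 11 (mod 1961)
11^2 ≡ 11^2 = 121 ≡ 121 (mod 1961)
11^4 ≡ 121^2 = 14641 ≡ 914 (mod 1961)
11^8 ≡ 914^2 = 835396 ≡ 10 (mod 1961)
11^16 ≡ 10^2 = 100 ≡ 100 (mod 1961)
11^32 ≡ 100^2 = 10000 ≡ 195 (mod 1961)
11^64 ≡ 195^2 = 38025 ≡ 766 (mod 1961)
11^128 ≡ 766^2 = 586756 ≡ 417 (mod 1961)
245 = 128 + 64 + 32 + 16 + 4 + 1 in binary powers of 2.
So 11^245 ≡ 417 · 766 · 195 · 100 · 914 · 11 ≡ 1544 (mod 1961).
Squaring chain: 1544 → 1321 → 1712; never reaches −1, so base 11 is a Miller–Rabin witness that 1961 is composite.

1544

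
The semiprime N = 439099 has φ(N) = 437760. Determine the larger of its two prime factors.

769

φ(n) = (p−1)(q−1) = n − (p+q) + 1, so p + q = 439099 − 437760 + 1 = 1340.
p and q are the roots of t² − 1340t + 439099 = 0.
Discriminant: 1340² − 4·439099 = 1795600 − 1756396 = 39204; √39204 = 198.
q = (1340 − 198)/2 = 571, p = (1340 + 198)/2 = 769.
Check: 571 · 769 = 439099.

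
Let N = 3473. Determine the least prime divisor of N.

23

3473 is odd.
Digit sum 17, not divisible by 3.
Ends in 3: not divisible by 5.
7: 3473 = 7·496 + 1
11: 3473 = 11·315 + 8
13: 3473 = 13·267 + 2
17: 3473 = 17·204 + 5
19: 3473 = 19·182 + 15
23: 3473 = 23·151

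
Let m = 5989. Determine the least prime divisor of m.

5989 is odd.
Digit sum 31, not divisible by 3.
Ends in 9: not divisible by 5.
7: 5989 = 7·855 + 4
11: 5989 = 11·544 + 5
13: 5989 = 13·460 + 9
17: 5989 = 17·352 + 5
19: 5989 = 19·315 + 4
23: 5989 = 23·260 + 9
29: 5989 = 29·206 + 15
31: 5989 = 31·193 + 6
37: 5989 = 37·161 + 32
41: 5989 = 41·146 + 3
43: 5989 = 43·139 + 12
47: 5989 = 47·127 + 20
53: 5989 = 53·113

53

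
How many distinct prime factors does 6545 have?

4

6545 = 5 · 1309
1309 = 7 · 187
187 = 11 · 17
6545 = 5 · 7 · 11 · 17, which has 4 distinct prime factors.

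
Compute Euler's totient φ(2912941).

2850000

Factor: 2912941 = 101 · 151 · 191.
φ(2912941) = (101−1) · (151−1) · (191−1) = 100 · 150 · 190 = 2850000.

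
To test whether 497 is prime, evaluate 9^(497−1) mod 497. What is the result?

219

9^1 ≡ 9 (mod 497)
9^2 ≡ 9^2 = 81 ≡ 81 (mod 497)
9^4 ≡ 81^2 = 6561 ≡ 100 (mod 497)
9^8 ≡ 100^2 = 10000 ≡ 60 (mod 497)
9^16 ≡ 60^2 = 3600 ≡ 121 (mod 497)
9^32 ≡ 121^2 = 14641 ≡ 228 (mod 497)
9^64 ≡ 228^2 = 51984 ≡ 296 (mod 497)
9^128 ≡ 296^2 = 87616 ≡ 144 (mod 497)
9^256 ≡ 144^2 = 20736 ≡ 359 (mod 497)
496 = 256 + 128 + 64 + 32 + 16 in binary powers of 2.
So 9^496 ≡ 359 · 144 · 296 · 228 · 121 ≡ 219 (mod 497).
Since 219 ≠ 1, base 9 is a Fermat witness: 497 is composite.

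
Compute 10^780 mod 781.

10^1 ≡ 10 (mod 781)
10^2 ≡ 10^2 = 100 ≡ 100 (mod 781)
10^4 ≡ 100^2 = 10000 ≡ 628 (mod 781)
10^8 ≡ 628^2 = 394384 ≡ 760 (mod 781)
10^16 ≡ 760^2 = 577600 ≡ 441 (mod 781)
10^32 ≡ 441^2 = 194481 ≡ 12 (mod 781)
10^64 ≡ 12^2 = 144 ≡ 144 (mod 781)
10^128 ≡ 144^2 = 20736 ≡ 430 (mod 781)
10^256 ≡ 430^2 = 184900 ≡ 584 (mod 781)
10^512 ≡ 584^2 = 341056 ≡ 540 (mod 781)
780 = 512 + 256 + 8 + 4 in binary powers of 2.
So 10^780 ≡ 540 · 584 · 760 · 628 ≡ 243 (mod 781).
Since 243 ≠ 1, base 10 is a Fermat witness: 781 is composite.

243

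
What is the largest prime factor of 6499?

6499 = 67 · 97
97 is prime.
So 6499 = 67 · 97; the largest prime factor is 97.

97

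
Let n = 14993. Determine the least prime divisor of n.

11

14993 is odd.
Digit sum 26, not divisible by 3.
Ends in 3: not divisible by 5.
7: 14993 = 7·2141 + 6
11: 14993 = 11·1363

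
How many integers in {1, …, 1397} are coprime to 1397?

1260

Factor: 1397 = 11 · 127.
φ(1397) = (11−1) · (127−1) = 10 · 126 = 1260.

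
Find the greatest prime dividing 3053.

3053 = 43 · 71
71 is prime.
So 3053 = 43 · 71; the largest prime factor is 71.

71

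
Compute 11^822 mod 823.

1

11^1 ≡ 11 (mod 823)
11^2 ≡ 11^2 = 121 ≡ 121 (mod 823)
11^4 ≡ 121^2 = 14641 ≡ 650 (mod 823)
11^8 ≡ 650^2 = 422500 ≡ 301 (mod 823)
11^16 ≡ 301^2 = 90601 ≡ 71 (mod 823)
11^32 ≡ 71^2 = 5041 ≡ 103 (mod 823)
11^64 ≡ 103^2 = 10609 ≡ 733 (mod 823)
11^128 ≡ 733^2 = 537289 ≡ 693 (mod 823)
11^256 ≡ 693^2 = 480249 ≡ 440 (mod 823)
11^512 ≡ 440^2 = 193600 ≡ 195 (mod 823)
822 = 512 + 256 + 32 + 16 + 4 + 2 in binary powers of 2.
So 11^822 ≡ 195 · 440 · 103 · 71 · 650 · 121 ≡ 1 (mod 823).
Since the result is 1, base 11 gives no evidence that 823 is composite.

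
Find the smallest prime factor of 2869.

19

2869 is odd.
Digit sum 25, not divisible by 3.
Ends in 9: not divisible by 5.
7: 2869 = 7·409 + 6
11: 2869 = 11·260 + 9
13: 2869 = 13·220 + 9
17: 2869 = 17·168 + 13
19: 2869 = 19·151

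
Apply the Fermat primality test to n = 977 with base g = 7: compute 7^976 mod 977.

7^1 ≡ 7 (mod 977)
7^2 ≡ 7^2 = 49 ≡ 49 (mod 977)
7^4 ≡ 49^2 = 2401 ≡ 447 (mod 977)
7^8 ≡ 447^2 = 199809 ≡ 501 (mod 977)
7^16 ≡ 501^2 = 251001 ≡ 889 (mod 977)
7^32 ≡ 889^2 = 790321 ≡ 905 (mod 977)
7^64 ≡ 905^2 = 819025 ≡ 299 (mod 977)
7^128 ≡ 299^2 = 89401 ≡ 494 (mod 977)
7^256 ≡ 494^2 = 244036 ≡ 763 (mod 977)
7^512 ≡ 763^2 = 582169 ≡ 854 (mod 977)
976 = 512 + 256 + 128 + 64 + 16 in binary powers of 2.
So 7^976 ≡ 854 · 763 · 494 · 299 · 889 ≡ 1 (mod 977).
Since the result is 1, base 7 gives no evidence that 977 is composite.

1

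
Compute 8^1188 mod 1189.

836

8^1 ≡ 8 (mod 1189)
8^2 ≡ 8^2 = 64 ≡ 64 (mod 1189)
8^4 ≡ 64^2 = 4096 ≡ 529 (mod 1189)
8^8 ≡ 529^2 = 279841 ≡ 426 (mod 1189)
8^16 ≡ 426^2 = 181476 ≡ 748 (mod 1189)
8^32 ≡ 748^2 = 559504 ≡ 674 (mod 1189)
8^64 ≡ 674^2 = 454276 ≡ 78 (mod 1189)
8^128 ≡ 78^2 = 6084 ≡ 139 (mod 1189)
8^256 ≡ 139^2 = 19321 ≡ 297 (mod 1189)
8^512 ≡ 297^2 = 88209 ≡ 223 (mod 1189)
8^1024 ≡ 223^2 = 49729 ≡ 980 (mod 1189)
1188 = 1024 + 128 + 32 + 4 in binary powers of 2.
So 8^1188 ≡ 980 · 139 · 674 · 529 ≡ 836 (mod 1189).
Since 836 ≠ 1, base 8 is a Fermat witness: 1189 is composite.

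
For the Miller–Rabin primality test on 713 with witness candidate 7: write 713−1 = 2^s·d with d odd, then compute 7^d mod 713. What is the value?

713 − 1 = 712 = 2^3 · 89, so d = 89.
7^1 ≡ 7 (mod 713)
7^2 ≡ 7^2 = 49 ≡ 49 (mod 713)
7^4 ≡ 49^2 = 2401 ≡ 262 (mod 713)
7^8 ≡ 262^2 = 68644 ≡ 196 (mod 713)
7^16 ≡ 196^2 = 38416 ≡ 627 (mod 713)
7^32 ≡ 627^2 = 393129 ≡ 266 (mod 713)
7^64 ≡ 266^2 = 70756 ≡ 169 (mod 713)
89 = 64 + 16 + 8 + 1 in binary powers of 2.
So 7^89 ≡ 169 · 627 · 196 · 7 ≡ 536 (mod 713).
Squaring chain: 536 → 670 → 423; never reaches −1, so base 7 is a Miller–Rabin witness that 713 is composite.

536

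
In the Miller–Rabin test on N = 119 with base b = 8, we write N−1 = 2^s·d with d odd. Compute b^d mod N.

119 − 1 = 118 = 2^1 · 59, so d = 59.
8^1 ≡ 8 (mod 119)
8^2 ≡ 8^2 = 64 ≡ 64 (mod 119)
8^4 ≡ 64^2 = 4096 ≡ 50 (mod 119)
8^8 ≡ 50^2 = 2500 ≡ 1 (mod 119)
8^16 ≡ 1^2 = 1 ≡ 1 (mod 119)
8^32 ≡ 1^2 = 1 ≡ 1 (mod 119)
59 = 32 + 16 + 8 + 2 + 1 in binary powers of 2.
So 8^59 ≡ 1 · 1 · 1 · 64 · 8 ≡ 36 (mod 119).
Squaring chain: 36; never reaches −1, so base 8 is a Miller–Rabin witness that 119 is composite.

36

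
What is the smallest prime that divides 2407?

29

2407 is odd.
Digit sum 13, not divisible by 3.
Ends in 7: not divisible by 5.
7: 2407 = 7·343 + 6
11: 2407 = 11·218 + 9
13: 2407 = 13·185 + 2
17: 2407 = 17·141 + 10
19: 2407 = 19·126 + 13
23: 2407 = 23·104 + 15
29: 2407 = 29·83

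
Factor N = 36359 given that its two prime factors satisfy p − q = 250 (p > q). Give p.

353

Since p = q + 250, we have 36359 = q(q + 250), so q² + 250q − 36359 = 0.
Discriminant: 250² + 4·36359 = 62500 + 145436 = 207936; √207936 = 456.
q = (−250 + 456)/2 = 103, and p = q + 250 = 353.
Check: 103 · 353 = 36359.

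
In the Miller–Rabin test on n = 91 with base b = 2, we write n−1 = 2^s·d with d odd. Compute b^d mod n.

57

91 − 1 = 90 = 2^1 · 45, so d = 45.
2^1 ≡ 2 (mod 91)
2^2 ≡ 2^2 = 4 ≡ 4 (mod 91)
2^4 ≡ 4^2 = 16 ≡ 16 (mod 91)
2^8 ≡ 16^2 = 256 ≡ 74 (mod 91)
2^16 ≡ 74^2 = 5476 ≡ 16 (mod 91)
2^32 ≡ 16^2 = 256 ≡ 74 (mod 91)
45 = 32 + 8 + 4 + 1 in binary powers of 2.
So 2^45 ≡ 74 · 74 · 16 · 2 ≡ 57 (mod 91).
Squaring chain: 57; never reaches −1, so base 2 is a Miller–Rabin witness that 91 is composite.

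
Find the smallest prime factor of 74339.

79

74339 is odd.
Digit sum 26, not divisible by 3.
Ends in 9: not divisible by 5.
7: 74339 = 7·10619 + 6
11: 74339 = 11·6758 + 1
13: 74339 = 13·5718 + 5
17: 74339 = 17·4372 + 15
19: 74339 = 19·3912 + 11
23: 74339 = 23·3232 + 3
29: 74339 = 29·2563 + 12
31: 74339 = 31·2398 + 1
37: 74339 = 37·2009 + 6
41: 74339 = 41·1813 + 6
43: 74339 = 43·1728 + 35
47: 74339 = 47·1581 + 32
53: 74339 = 53·1402 + 33
59: 74339 = 59·1259 + 58
61: 74339 = 61·1218 + 41
67: 74339 = 67·1109 + 36
71: 74339 = 71·1047 + 2
73: 74339 = 73·1018 + 25
79: 74339 = 79·941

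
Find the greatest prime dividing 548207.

548207 = 11 · 49837
49837 = 19 · 2623
2623 = 43 · 61
61 is prime.
So 548207 = 11 · 19 · 43 · 61; the largest prime factor is 61.

61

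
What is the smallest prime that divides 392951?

392951 is odd.
Digit sum 29, not divisible by 3.
Ends in 1: not divisible by 5.
7: 392951 = 7·56135 + 6
11: 392951 = 11·35722 + 9
13: 392951 = 13·30227

13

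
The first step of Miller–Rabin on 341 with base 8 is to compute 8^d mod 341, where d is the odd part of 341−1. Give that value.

32

341 − 1 = 340 = 2^2 · 85, so d = 85.
8^1 ≡ 8 (mod 341)
8^2 ≡ 8^2 = 64 ≡ 64 (mod 341)
8^4 ≡ 64^2 = 4096 ≡ 4 (mod 341)
8^8 ≡ 4^2 = 16 ≡ 16 (mod 341)
8^16 ≡ 16^2 = 256 ≡ 256 (mod 341)
8^32 ≡ 256^2 = 65536 ≡ 64 (mod 341)
8^64 ≡ 64^2 = 4096 ≡ 4 (mod 341)
85 = 64 + 16 + 4 + 1 in binary powers of 2.
So 8^85 ≡ 4 · 256 · 4 · 8 ≡ 32 (mod 341).
Squaring chain: 32 → 1; never reaches −1, so base 8 is a Miller–Rabin witness that 341 is composite.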